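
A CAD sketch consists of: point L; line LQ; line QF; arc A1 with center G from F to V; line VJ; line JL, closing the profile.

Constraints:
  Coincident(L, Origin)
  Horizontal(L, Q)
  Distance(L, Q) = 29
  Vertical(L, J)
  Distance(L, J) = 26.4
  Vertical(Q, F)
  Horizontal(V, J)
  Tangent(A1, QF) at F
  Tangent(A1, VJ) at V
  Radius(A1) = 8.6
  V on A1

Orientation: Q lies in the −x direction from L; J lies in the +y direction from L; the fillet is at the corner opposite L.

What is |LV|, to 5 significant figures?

33.363

The virtual corner opposite L is at (-29.000, 26.400). Tangency of A1 to QF means the radius GF is perpendicular to QF and since A1 is tangent to VJ there, GV ⟂ VJ, with radius 8.6, so the center G sits 8.6 in from both sides at G = (-20.400, 17.800). That places the tangent points at F = (-29.000, 17.800) on QF and V = (-20.400, 26.400) on VJ. Then |LV| = |V − L| = 33.363.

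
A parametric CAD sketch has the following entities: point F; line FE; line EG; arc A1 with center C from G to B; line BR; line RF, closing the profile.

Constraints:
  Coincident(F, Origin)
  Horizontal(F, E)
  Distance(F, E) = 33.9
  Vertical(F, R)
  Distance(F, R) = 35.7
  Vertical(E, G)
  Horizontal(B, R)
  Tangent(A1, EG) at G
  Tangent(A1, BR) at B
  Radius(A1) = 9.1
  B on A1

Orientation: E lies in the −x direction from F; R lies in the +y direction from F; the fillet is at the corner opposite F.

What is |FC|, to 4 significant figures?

36.37

F and R share the same x with |FR| = 35.7 and R on the +y side, so R = (0.000, 35.70). The virtual corner opposite F is at (-33.90, 35.70). Tangency of A1 to EG means the radius CG is perpendicular to EG and tangency of A1 to BR means the radius CB is perpendicular to BR, with radius 9.1, so the center C sits 9.1 in from both sides at C = (-24.80, 26.60). Then |FC| = |C − F| = 36.37.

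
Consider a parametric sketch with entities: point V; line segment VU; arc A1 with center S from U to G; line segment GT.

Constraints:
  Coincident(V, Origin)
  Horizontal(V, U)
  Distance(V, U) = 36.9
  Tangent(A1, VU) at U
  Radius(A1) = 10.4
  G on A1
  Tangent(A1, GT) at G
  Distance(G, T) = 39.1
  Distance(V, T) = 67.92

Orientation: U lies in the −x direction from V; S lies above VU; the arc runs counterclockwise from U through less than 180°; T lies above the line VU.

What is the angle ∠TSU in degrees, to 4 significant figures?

166.7°

V is at the origin; VU is horizontal with |VU| = 36.9 and U on the −x side, so U = (-36.90, 0.000). A1 meets VU tangentially, so SU is at right angles to VU, so S = U + (0, 10.4) = (-36.90, 10.40). Since SG ⟂ GT (tangency), |ST| = √(10.4² + 39.1²) = 40.46 regardless of where G sits on A1. So T lies on both circle(V, 67.92) and circle(S, 40.46); the above-VU intersection is T = (-46.21, 49.77). G is the foot of the tangent from T: G = (-27.73, 15.32).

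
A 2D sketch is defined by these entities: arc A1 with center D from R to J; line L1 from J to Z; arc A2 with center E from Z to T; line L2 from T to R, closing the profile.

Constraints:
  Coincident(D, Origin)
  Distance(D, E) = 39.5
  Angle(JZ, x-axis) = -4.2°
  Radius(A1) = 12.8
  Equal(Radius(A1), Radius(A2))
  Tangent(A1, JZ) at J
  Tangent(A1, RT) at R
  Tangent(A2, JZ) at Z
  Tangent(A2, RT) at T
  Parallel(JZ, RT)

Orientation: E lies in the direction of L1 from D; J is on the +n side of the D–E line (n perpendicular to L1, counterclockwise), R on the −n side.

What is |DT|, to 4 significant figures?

41.52

The slot axis is L1's direction at -4.2°, so u = (cos -4.2°, sin -4.2°) = (0.9973, -0.07324) and n = (−sin -4.2°, cos -4.2°) = (0.07324, 0.9973). D is at the origin and E lies 39.5 along u from D, so E = 39.5·u = (39.39, -2.893). Tangency of A1 to both parallel lines with radius 12.8 puts J and R at D ± 12.8·n: J = (0.9374, 12.77), R = (-0.9374, -12.77). Equal radii place Z and T the same way about E: Z = E + 12.8·n = (40.33, 9.873), T = E − 12.8·n = (38.46, -15.66). Then |DT| = |T − D| = 41.52.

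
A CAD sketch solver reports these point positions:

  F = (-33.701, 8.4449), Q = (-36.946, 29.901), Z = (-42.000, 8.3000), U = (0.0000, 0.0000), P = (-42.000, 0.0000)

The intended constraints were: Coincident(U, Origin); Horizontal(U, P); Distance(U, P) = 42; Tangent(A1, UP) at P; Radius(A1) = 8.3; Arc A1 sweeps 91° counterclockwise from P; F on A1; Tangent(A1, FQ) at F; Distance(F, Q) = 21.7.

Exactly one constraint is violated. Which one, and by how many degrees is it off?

Tangent(A1, FQ) at F — off by 7.60°.

U = (0.00, 0.00) ✓; U.y = 0.00, P.y = 0.00 ✓; |UP| = 42.00 ✓; ∠(ZP, PU) = 90.00° ✓; |ZP| = 8.300 ✓; bearing(Z→F) − bearing(Z→P) = 91.00° ✓; |ZF| = 8.300 ✓; ∠(ZF, FQ) = 82.40° ✗; |FQ| = 21.70 ✓.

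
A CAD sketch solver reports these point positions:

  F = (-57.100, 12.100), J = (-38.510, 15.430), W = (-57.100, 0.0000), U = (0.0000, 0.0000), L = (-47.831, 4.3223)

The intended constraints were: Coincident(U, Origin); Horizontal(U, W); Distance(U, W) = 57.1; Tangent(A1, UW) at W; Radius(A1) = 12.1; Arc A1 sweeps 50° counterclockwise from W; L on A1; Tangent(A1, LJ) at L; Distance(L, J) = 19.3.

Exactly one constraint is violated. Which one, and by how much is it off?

Distance(L, J) = 19.3 — off by 4.80.

U = (0.00, 0.00) ✓; U.y = 0.00, W.y = 0.00 ✓; |UW| = 57.10 ✓; ∠(FW, WU) = 90.00° ✓; |FW| = 12.10 ✓; bearing(F→L) − bearing(F→W) = 50.00° ✓; |FL| = 12.10 ✓; ∠(FL, LJ) = 90.00° ✓; |LJ| = 14.50 ✗.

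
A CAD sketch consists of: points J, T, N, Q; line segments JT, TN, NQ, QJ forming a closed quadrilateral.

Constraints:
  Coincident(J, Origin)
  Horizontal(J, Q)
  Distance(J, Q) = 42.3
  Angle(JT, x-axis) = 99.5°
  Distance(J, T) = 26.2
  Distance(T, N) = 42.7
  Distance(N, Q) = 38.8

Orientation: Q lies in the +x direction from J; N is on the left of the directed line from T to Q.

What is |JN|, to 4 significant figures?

52.95

Checks: |TN| = 42.70 ✓; |NQ| = 38.80 ✓.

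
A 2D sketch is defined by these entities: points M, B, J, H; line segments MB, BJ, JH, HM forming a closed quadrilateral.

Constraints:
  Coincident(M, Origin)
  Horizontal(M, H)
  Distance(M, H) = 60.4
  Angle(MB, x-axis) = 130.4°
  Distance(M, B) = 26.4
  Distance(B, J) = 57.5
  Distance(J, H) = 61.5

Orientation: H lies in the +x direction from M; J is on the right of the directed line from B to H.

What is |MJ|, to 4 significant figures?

32.68

M is at the origin; M and H share the same y with |MH| = 60.4 and H in +x, so H = (60.4, 0). MB runs at 130.4° with |MB| = 26.4, so B = (-17.11, 20.10). J is determined by |BJ| = 57.5 and |JH| = 61.5 together: it lies at the intersection of circle(B, 57.5) and circle(H, 61.5). With |BH| = 80.08, the foot of the radical line on BH is 37.07 from B and the perpendicular offset is √(57.5² − 37.07²) = 43.96. Taking the right-of-BH solution: J = (7.731, -31.75).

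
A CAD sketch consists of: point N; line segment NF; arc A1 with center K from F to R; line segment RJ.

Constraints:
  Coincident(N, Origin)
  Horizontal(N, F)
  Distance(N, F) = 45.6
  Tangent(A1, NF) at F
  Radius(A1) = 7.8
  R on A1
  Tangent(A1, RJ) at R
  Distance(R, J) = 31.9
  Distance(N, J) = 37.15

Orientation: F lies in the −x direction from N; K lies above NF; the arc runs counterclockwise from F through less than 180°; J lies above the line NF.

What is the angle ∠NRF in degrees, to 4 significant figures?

146.4°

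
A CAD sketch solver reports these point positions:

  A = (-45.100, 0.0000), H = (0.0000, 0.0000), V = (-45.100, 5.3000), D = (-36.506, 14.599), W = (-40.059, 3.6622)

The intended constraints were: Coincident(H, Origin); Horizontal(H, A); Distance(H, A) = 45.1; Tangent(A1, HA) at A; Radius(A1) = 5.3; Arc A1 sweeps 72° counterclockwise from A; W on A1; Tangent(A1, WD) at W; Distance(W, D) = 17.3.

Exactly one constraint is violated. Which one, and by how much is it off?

Distance(W, D) = 17.3 — off by 5.80.

H = (0.00, 0.00) ✓; H.y = 0.00, A.y = 0.00 ✓; |HA| = 45.10 ✓; ∠(VA, AH) = 90.00° ✓; |VA| = 5.300 ✓; bearing(V→W) − bearing(V→A) = 72.00° ✓; |VW| = 5.300 ✓; ∠(VW, WD) = 90.00° ✓; |WD| = 11.50 ✗.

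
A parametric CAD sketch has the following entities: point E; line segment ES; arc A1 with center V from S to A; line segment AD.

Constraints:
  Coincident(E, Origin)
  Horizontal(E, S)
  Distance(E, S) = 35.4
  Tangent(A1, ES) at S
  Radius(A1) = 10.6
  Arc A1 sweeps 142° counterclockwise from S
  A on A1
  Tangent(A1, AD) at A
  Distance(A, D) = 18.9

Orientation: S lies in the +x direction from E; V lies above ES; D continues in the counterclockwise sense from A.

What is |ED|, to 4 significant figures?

40.82

E is at the origin; E and S share the same y with |ES| = 35.4 and S on the +x side, so S = (35.40, 0.000). A1 meets ES tangentially, so VS is at right angles to ES, so V = S + (0, 10.6) = (35.40, 10.60). On A1, S sits at bearing -90° from V; a 142° counterclockwise sweep puts A at bearing 52°, so A = V + 10.6·(cos 52°, sin 52°) = (41.93, 18.95). A1 meets AD tangentially, so VA is at right angles to AD, so AD runs along (−sin 52°, cos 52°); with |AD| = 18.9, D = (27.03, 30.59). Then |ED| = |D − E| = 40.82.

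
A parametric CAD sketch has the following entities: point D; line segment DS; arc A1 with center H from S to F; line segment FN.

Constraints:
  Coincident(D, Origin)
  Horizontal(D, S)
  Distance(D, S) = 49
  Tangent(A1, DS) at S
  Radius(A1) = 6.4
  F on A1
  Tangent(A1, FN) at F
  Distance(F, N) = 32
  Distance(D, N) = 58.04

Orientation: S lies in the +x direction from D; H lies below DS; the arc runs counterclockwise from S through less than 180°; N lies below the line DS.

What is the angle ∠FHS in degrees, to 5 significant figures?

91.411°

D is at the origin; DS is horizontal with |DS| = 49.0 and S on the +x side, so S = (49.000, 0.0000). Since A1 is tangent to DS there, HS ⟂ DS, so H = S + (0, -6.4) = (49.000, -6.4000). Since HF ⟂ FN (tangency), |HN| = √(6.4² + 32.0²) = 32.634 regardless of where F sits on A1. So N lies on both circle(D, 58.04) and circle(H, 32.634); the below-DS intersection is N = (43.390, -38.548). F is the foot of the tangent from N: F = (42.602, -6.5576).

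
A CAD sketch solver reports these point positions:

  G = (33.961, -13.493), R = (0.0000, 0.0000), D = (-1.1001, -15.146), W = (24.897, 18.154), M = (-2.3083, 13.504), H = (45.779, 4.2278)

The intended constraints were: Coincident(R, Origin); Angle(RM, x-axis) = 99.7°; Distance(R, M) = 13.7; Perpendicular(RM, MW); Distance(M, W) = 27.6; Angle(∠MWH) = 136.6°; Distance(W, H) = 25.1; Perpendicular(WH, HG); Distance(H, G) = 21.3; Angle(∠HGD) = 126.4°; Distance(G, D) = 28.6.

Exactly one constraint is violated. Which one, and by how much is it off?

Distance(G, D) = 28.6 — off by 6.50.

R = (0.00, 0.00) ✓; RM at 99.70° ✓; |RM| = 13.70 ✓; ∠(RM, MW) = 90.00° ✓; |MW| = 27.60 ✓; ∠MWH = 136.6° ✓; |WH| = 25.10 ✓; ∠(WH, HG) = 90.00° ✓; |HG| = 21.30 ✓; ∠HGD = 126.4° ✓; |GD| = 35.10 ✗.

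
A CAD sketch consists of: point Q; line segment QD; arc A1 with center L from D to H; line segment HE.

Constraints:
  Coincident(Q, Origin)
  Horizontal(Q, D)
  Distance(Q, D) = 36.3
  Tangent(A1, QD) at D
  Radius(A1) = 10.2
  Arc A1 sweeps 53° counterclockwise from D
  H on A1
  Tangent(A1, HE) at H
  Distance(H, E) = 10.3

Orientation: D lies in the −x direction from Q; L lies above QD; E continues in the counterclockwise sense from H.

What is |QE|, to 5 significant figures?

25.160

Q is at the origin; QD is horizontal with |QD| = 36.3 and D on the −x side, so D = (-36.300, 0.0000). The tangent condition forces LD to be normal to QD, so L = D + (0, 10.2) = (-36.300, 10.200). On A1, D sits at bearing -90° from L; a 53° counterclockwise sweep puts H at bearing -37°, so H = L + 10.2·(cos -37°, sin -37°) = (-28.154, 4.0615). A1 meets HE tangentially, so LH is at right angles to HE, so HE runs along (−sin -37°, cos -37°); with |HE| = 10.3, E = (-21.955, 12.287). Then |QE| = |E − Q| = 25.160.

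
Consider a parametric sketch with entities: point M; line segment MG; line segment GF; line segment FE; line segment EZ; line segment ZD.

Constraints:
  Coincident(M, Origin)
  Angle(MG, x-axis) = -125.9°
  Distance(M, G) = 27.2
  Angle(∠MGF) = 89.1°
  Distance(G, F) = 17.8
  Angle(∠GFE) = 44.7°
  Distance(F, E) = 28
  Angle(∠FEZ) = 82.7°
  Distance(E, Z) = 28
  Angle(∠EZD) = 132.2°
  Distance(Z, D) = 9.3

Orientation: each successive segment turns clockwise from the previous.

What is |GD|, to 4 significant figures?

20.99

∠FEZ = 82.7° gives EZ at -89.40° from the x-axis; with |EZ| = 28.0, Z = (-2.175, -35.52). ∠EZD = 132.2° gives ZD at -137.2° from the x-axis; with |ZD| = 9.3, D = (-8.999, -41.84). Then |GD| = |D − G| = 20.99.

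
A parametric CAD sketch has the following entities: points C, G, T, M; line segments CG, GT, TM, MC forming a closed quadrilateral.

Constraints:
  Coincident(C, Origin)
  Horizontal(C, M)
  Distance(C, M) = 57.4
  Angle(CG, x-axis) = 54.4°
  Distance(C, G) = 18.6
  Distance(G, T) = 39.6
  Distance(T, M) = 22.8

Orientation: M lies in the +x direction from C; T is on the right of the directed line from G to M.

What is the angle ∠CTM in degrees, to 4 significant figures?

126.6°

C is at the origin; C and M share the same y with |CM| = 57.4 and M in +x, so M = (57.4, 0). CG runs at 54.4° with |CG| = 18.6, so G = (10.83, 15.12). T is determined by |GT| = 39.6 and |TM| = 22.8 together: it lies at the intersection of circle(G, 39.6) and circle(M, 22.8). With |GM| = 48.97, the foot of the radical line on GM is 35.19 from G and the perpendicular offset is √(39.6² − 35.19²) = 18.17. Taking the right-of-GM solution: T = (38.68, -13.02).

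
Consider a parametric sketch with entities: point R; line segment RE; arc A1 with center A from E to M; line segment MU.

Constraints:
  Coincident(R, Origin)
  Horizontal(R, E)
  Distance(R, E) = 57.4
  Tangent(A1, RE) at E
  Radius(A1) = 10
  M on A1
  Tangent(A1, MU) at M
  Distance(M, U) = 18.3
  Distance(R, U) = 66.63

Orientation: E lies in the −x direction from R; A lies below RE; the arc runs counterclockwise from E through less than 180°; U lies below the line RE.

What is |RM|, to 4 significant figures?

68.01

Checks: |AM| = 10.00 ✓; ∠(AM, MU) = 90.00° ✓; |MU| = 18.30 ✓; |RU| = 66.63 ✓.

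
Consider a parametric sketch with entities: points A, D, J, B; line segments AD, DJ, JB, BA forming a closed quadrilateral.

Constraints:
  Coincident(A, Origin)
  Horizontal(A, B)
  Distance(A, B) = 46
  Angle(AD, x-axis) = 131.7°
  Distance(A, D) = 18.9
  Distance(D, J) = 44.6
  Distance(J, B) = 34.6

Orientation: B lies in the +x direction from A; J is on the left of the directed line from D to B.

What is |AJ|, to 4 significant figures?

41.87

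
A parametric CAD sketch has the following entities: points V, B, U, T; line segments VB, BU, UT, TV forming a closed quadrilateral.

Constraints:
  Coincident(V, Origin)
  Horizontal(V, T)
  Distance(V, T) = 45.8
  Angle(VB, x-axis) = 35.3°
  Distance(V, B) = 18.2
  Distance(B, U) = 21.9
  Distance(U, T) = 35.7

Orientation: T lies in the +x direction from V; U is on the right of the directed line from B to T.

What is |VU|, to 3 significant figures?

16.3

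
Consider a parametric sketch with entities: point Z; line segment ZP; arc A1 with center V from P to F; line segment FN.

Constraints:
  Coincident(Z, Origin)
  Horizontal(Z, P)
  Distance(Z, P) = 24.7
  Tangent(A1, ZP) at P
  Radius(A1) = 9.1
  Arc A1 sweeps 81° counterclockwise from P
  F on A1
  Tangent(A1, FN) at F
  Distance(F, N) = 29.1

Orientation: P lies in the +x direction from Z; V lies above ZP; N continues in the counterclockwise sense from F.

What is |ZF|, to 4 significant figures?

34.55

Z is at the origin; Z and P share the same y with |ZP| = 24.7 and P on the +x side, so P = (24.70, 0.000). A1 meets ZP tangentially, so VP is at right angles to ZP, so V = P + (0, 9.1) = (24.70, 9.100). On A1, P sits at bearing -90° from V; an 81° counterclockwise sweep puts F at bearing -9°, so F = V + 9.1·(cos -9°, sin -9°) = (33.69, 7.676). Then |ZF| = |F − Z| = 34.55.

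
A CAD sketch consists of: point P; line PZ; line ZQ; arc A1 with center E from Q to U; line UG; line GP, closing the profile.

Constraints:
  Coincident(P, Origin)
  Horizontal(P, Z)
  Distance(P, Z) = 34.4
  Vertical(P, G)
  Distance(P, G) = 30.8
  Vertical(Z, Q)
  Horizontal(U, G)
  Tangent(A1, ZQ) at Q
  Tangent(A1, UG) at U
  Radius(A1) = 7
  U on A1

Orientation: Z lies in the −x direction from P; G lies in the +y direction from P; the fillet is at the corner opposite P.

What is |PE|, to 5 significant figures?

36.293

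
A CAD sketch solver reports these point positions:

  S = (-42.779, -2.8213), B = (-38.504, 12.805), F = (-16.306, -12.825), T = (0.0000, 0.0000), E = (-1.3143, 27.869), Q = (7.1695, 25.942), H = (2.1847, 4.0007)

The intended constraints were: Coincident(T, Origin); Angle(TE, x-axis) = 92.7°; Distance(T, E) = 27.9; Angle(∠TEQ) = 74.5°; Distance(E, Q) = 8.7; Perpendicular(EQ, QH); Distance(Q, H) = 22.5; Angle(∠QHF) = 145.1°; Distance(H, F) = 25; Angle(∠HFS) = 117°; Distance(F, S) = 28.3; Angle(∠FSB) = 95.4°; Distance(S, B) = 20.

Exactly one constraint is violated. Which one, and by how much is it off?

Distance(S, B) = 20 — off by 3.80.

T = (0.00, 0.00) ✓; TE at 92.70° ✓; |TE| = 27.90 ✓; ∠TEQ = 74.50° ✓; |EQ| = 8.700 ✓; ∠(EQ, QH) = 90.00° ✓; |QH| = 22.50 ✓; ∠QHF = 145.1° ✓; |HF| = 25.00 ✓; ∠HFS = 117.0° ✓; |FS| = 28.30 ✓; ∠FSB = 95.40° ✓; |SB| = 16.20 ✗.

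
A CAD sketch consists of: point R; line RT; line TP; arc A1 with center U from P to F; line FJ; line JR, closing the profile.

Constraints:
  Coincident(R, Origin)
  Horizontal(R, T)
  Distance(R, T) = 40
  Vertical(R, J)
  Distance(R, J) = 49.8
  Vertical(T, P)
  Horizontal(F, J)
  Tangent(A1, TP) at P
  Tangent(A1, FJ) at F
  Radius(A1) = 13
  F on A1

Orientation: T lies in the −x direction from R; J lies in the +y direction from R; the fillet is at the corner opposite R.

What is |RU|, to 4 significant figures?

45.64

R and J share the same x with |RJ| = 49.8 and J on the +y side, so J = (0.000, 49.80). The virtual corner opposite R is at (-40.00, 49.80). Tangency of A1 to TP means the radius UP is perpendicular to TP and A1 meets FJ tangentially, so UF is at right angles to FJ, with radius 13.0, so the center U sits 13.0 in from both sides at U = (-27.00, 36.80). Then |RU| = |U − R| = 45.64.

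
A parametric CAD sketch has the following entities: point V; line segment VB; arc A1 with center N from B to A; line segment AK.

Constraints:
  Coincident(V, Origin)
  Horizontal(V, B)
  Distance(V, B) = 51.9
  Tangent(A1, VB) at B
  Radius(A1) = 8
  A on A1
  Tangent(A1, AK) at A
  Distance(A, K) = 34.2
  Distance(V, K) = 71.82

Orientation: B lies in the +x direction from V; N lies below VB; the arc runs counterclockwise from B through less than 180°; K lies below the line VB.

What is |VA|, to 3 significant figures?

45.9

V is at the origin; VB is horizontal with |VB| = 51.9 and B on the +x side, so B = (51.9, 0.00). Tangency of A1 to VB means the radius NB is perpendicular to VB, so N = B + (0, -8) = (51.9, -8.00). Since NA ⟂ AK (tangency), |NK| = √(8.0² + 34.2²) = 35.1 regardless of where A sits on A1. So K lies on both circle(V, 71.82) and circle(N, 35.1); the below-VB intersection is K = (57.8, -42.6). A is the foot of the tangent from K: A = (44.5, -11.1).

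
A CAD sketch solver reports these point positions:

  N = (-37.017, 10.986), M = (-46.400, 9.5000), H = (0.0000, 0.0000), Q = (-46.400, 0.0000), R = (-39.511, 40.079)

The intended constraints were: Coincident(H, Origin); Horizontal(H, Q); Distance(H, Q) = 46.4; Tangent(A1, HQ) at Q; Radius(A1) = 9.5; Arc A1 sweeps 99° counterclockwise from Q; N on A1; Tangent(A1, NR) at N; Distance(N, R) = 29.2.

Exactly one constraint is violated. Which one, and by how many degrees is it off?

Tangent(A1, NR) at N — off by 4.10°.

H = (0.00, 0.00) ✓; H.y = 0.00, Q.y = 0.00 ✓; |HQ| = 46.40 ✓; ∠(MQ, QH) = 90.00° ✓; |MQ| = 9.500 ✓; bearing(M→N) − bearing(M→Q) = 99.00° ✓; |MN| = 9.500 ✓; ∠(MN, NR) = 94.10° ✗; |NR| = 29.20 ✓.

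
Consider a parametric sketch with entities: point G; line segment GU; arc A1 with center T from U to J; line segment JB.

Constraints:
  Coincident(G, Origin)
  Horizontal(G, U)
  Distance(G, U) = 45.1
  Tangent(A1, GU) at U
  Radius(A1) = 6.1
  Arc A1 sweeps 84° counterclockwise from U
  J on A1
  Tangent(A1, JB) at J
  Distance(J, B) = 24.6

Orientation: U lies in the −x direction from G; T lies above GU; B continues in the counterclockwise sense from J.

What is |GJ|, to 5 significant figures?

39.414

G is at the origin; G and U share the same y with |GU| = 45.1 and U on the −x side, so U = (-45.100, 0.0000). The tangent condition forces TU to be normal to GU, so T = U + (0, 6.1) = (-45.100, 6.1000). On A1, U sits at bearing -90° from T; an 84° counterclockwise sweep puts J at bearing -6°, so J = T + 6.1·(cos -6°, sin -6°) = (-39.033, 5.4624). Then |GJ| = |J − G| = 39.414.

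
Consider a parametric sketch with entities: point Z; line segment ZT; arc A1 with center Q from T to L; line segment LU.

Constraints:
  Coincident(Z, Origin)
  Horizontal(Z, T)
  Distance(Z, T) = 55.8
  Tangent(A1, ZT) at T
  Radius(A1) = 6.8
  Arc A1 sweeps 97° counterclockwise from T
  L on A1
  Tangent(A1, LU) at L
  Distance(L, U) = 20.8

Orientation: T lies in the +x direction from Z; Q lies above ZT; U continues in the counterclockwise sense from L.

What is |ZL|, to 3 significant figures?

63.0

Z is at the origin; Z and T share the same y with |ZT| = 55.8 and T on the +x side, so T = (55.8, 0.00). A1 meets ZT tangentially, so QT is at right angles to ZT, so Q = T + (0, 6.8) = (55.8, 6.80). On A1, T sits at bearing -90° from Q; a 97° counterclockwise sweep puts L at bearing 7°, so L = Q + 6.8·(cos 7°, sin 7°) = (62.5, 7.63). Then |ZL| = |L − Z| = 63.0.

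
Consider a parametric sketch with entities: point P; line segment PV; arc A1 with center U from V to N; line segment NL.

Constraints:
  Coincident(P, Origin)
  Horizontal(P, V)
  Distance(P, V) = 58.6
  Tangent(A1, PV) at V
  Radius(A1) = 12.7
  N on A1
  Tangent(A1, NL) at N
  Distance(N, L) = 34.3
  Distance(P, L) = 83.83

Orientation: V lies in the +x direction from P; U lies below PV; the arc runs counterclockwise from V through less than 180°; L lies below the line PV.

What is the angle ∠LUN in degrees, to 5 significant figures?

69.682°

Checks: |UN| = 12.70 ✓; ∠(UN, NL) = 90.00° ✓; |NL| = 34.30 ✓; |PL| = 83.83 ✓.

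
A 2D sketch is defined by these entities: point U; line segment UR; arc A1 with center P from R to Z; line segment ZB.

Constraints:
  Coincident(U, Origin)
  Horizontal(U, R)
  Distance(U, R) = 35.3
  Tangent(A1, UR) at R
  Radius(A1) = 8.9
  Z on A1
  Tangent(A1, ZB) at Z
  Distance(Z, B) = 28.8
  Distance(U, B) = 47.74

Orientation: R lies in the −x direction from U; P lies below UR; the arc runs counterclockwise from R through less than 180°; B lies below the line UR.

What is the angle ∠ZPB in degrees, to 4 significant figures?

72.83°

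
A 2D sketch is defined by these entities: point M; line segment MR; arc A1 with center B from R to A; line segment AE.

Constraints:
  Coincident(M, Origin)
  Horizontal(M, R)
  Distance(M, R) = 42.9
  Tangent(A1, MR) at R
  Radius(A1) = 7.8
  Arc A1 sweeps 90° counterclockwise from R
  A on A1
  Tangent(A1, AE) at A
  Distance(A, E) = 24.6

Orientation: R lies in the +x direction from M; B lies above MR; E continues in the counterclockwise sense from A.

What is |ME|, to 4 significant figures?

60.17

M is at the origin; M and R share the same y with |MR| = 42.9 and R on the +x side, so R = (42.90, 0.000). A1 meets MR tangentially, so BR is at right angles to MR, so B = R + (0, 7.8) = (42.90, 7.800). On A1, R sits at bearing -90° from B; a 90° counterclockwise sweep puts A at bearing 0°, so A = B + 7.8·(cos 0°, sin 0°) = (50.70, 7.800). The tangent condition forces BA to be normal to AE, so AE runs along (−sin 0°, cos 0°); with |AE| = 24.6, E = (50.70, 32.40). Then |ME| = |E − M| = 60.17.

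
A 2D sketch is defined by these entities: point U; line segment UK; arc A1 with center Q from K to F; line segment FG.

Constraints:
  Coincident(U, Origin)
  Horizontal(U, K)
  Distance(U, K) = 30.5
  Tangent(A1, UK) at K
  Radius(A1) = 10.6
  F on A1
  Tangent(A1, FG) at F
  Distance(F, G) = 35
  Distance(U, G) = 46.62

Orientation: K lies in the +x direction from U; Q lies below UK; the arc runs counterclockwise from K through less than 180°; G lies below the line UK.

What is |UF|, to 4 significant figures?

22.02

U is at the origin; U and K share the same y with |UK| = 30.5 and K on the +x side, so K = (30.50, 0.000). Tangency of A1 to UK means the radius QK is perpendicular to UK, so Q = K + (0, -10.6) = (30.50, -10.60). Since QF ⟂ FG (tangency), |QG| = √(10.6² + 35.0²) = 36.57 regardless of where F sits on A1. So G lies on both circle(U, 46.62) and circle(Q, 36.57); the below-UK intersection is G = (15.52, -43.96). F is the foot of the tangent from G: F = (19.99, -9.247).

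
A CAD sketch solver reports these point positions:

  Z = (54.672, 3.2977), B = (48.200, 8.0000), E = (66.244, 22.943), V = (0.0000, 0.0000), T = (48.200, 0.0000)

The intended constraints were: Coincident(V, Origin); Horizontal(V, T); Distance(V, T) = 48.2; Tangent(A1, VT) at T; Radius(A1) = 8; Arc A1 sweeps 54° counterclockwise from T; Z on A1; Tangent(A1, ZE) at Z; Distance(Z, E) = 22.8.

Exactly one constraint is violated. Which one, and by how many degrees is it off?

Tangent(A1, ZE) at Z — off by 5.50°.

V = (0.00, 0.00) ✓; V.y = 0.00, T.y = 0.00 ✓; |VT| = 48.20 ✓; ∠(BT, TV) = 90.00° ✓; |BT| = 8.000 ✓; bearing(B→Z) − bearing(B→T) = 54.00° ✓; |BZ| = 8.000 ✓; ∠(BZ, ZE) = 84.50° ✗; |ZE| = 22.80 ✓.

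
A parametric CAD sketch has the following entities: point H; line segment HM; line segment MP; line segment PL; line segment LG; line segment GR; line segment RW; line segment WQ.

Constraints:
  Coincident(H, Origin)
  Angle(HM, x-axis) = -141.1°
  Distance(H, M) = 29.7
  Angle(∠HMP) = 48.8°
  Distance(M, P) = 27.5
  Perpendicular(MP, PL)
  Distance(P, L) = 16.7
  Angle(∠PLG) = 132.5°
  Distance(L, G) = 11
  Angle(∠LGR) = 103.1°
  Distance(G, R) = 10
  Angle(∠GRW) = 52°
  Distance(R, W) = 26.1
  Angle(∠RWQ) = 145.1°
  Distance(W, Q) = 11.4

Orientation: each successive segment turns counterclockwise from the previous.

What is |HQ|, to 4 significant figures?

28.59

H is at the origin; HM runs at -141.1° with length 29.7, so M = (-23.11, -18.65). ∠HMP = 48.8° gives MP at -9.900° from the x-axis; with |MP| = 27.5, P = (3.977, -23.38). MP is perpendicular to PL, so PL runs at 80.10°; with |PL| = 16.7, L = (6.848, -6.927). ∠PLG = 132.5° gives LG at 127.6° from the x-axis; with |LG| = 11.0, G = (0.1363, 1.788). ∠LGR = 103.1° gives GR at -155.5° from the x-axis; with |GR| = 10.0, R = (-8.963, -2.359). ∠GRW = 52.0° gives RW at -27.50° from the x-axis; with |RW| = 26.1, W = (14.19, -14.41). ∠RWQ = 145.1° gives WQ at 7.400° from the x-axis; with |WQ| = 11.4, Q = (25.49, -12.94). Then |HQ| = |Q − H| = 28.59.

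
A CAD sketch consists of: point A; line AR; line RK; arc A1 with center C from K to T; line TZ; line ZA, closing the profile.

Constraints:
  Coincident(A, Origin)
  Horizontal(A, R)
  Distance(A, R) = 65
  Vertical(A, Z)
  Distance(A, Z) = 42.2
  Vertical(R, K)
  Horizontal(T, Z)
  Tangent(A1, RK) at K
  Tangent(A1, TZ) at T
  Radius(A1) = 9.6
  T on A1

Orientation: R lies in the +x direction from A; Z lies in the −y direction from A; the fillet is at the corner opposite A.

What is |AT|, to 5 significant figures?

69.642

A is at the origin; AR is horizontal with |AR| = 65.0 and R on the +x side, so R = (65.000, 0.0000). AZ is vertical with |AZ| = 42.2 and Z on the −y side, so Z = (0.0000, -42.200). The virtual corner opposite A is at (65.000, -42.200). Since A1 is tangent to RK there, CK ⟂ RK and tangency of A1 to TZ means the radius CT is perpendicular to TZ, with radius 9.6, so the center C sits 9.6 in from both sides at C = (55.400, -32.600). That places the tangent points at K = (65.000, -32.600) on RK and T = (55.400, -42.200) on TZ. Then |AT| = |T − A| = 69.642.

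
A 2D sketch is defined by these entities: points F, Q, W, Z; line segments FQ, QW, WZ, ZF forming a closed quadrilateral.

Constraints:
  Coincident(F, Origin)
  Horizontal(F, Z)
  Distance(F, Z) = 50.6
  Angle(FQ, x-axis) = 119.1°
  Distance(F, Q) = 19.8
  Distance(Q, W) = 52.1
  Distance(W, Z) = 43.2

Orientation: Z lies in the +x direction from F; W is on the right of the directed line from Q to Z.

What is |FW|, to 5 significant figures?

32.317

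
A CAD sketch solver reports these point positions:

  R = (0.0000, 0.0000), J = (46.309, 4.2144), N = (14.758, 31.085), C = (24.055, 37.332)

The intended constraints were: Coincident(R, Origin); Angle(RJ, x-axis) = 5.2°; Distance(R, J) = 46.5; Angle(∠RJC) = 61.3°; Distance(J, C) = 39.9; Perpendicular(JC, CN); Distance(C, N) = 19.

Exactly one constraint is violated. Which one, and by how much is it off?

Distance(C, N) = 19 — off by 7.80.

R = (0.00, 0.00) ✓; RJ at 5.200° ✓; |RJ| = 46.50 ✓; ∠RJC = 61.30° ✓; |JC| = 39.90 ✓; ∠(JC, CN) = 90.00° ✓; |CN| = 11.20 ✗.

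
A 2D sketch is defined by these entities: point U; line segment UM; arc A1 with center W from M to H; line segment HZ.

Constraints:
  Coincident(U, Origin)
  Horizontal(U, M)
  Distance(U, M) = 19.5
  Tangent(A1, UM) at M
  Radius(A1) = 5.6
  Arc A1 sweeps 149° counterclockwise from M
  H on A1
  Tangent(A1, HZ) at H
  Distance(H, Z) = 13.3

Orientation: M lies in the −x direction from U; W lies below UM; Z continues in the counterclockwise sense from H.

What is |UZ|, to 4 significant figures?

20.45

On A1, M sits at bearing 90° from W; a 149° counterclockwise sweep puts H at bearing 239°, so H = W + 5.6·(cos 239°, sin 239°) = (-22.38, -10.40). Since A1 is tangent to HZ there, WH ⟂ HZ, so HZ runs along (−sin 239°, cos 239°); with |HZ| = 13.3, Z = (-10.98, -17.25). Then |UZ| = |Z − U| = 20.45.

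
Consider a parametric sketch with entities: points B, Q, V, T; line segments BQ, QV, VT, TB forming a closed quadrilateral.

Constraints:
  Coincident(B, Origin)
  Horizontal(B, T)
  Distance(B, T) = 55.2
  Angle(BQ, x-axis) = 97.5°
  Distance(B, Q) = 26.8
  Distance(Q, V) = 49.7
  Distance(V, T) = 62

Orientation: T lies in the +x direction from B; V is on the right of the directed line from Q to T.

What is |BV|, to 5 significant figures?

23.233

Checks: |QV| = 49.70 ✓; |VT| = 62.00 ✓.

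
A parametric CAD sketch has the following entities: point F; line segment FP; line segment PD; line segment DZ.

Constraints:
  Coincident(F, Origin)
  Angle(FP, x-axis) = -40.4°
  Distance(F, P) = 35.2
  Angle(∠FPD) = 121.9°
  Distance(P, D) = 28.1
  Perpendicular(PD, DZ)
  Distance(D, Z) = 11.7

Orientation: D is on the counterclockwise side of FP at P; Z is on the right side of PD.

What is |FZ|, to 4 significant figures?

62.53

F is at the origin; FP runs at -40.4° with length 35.2, so P = 35.2·(cos -40.4°, sin -40.4°) = (26.81, -22.81). ∠FPD = 121.9°, so PD runs at -40.4° + (180° − 121.9°) = 17.70° from the x-axis; with |PD| = 28.1, D = P + 28.1·(cos 17.70°, sin 17.70°) = (53.58, -14.27). PD is perpendicular to DZ; with |DZ| = 11.7 on the right of PD, Z = D + 11.7·(0.3040, -0.9527) = (57.13, -25.42). Then |FZ| = |Z − F| = 62.53.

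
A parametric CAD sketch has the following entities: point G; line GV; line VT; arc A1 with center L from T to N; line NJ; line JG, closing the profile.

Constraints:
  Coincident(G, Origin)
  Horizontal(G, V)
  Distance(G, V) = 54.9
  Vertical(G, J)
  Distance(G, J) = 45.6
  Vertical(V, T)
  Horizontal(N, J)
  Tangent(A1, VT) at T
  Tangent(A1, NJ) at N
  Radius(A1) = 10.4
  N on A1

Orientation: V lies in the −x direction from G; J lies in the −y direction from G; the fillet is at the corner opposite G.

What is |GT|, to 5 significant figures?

65.215

G is at the origin; G and V share the same y with |GV| = 54.9 and V on the −x side, so V = (-54.900, 0.0000). G and J share the same x with |GJ| = 45.6 and J on the −y side, so J = (0.0000, -45.600). The virtual corner opposite G is at (-54.900, -45.600). The tangent condition forces LT to be normal to VT and tangency of A1 to NJ means the radius LN is perpendicular to NJ, with radius 10.4, so the center L sits 10.4 in from both sides at L = (-44.500, -35.200). That places the tangent points at T = (-54.900, -35.200) on VT and N = (-44.500, -45.600) on NJ. Then |GT| = |T − G| = 65.215.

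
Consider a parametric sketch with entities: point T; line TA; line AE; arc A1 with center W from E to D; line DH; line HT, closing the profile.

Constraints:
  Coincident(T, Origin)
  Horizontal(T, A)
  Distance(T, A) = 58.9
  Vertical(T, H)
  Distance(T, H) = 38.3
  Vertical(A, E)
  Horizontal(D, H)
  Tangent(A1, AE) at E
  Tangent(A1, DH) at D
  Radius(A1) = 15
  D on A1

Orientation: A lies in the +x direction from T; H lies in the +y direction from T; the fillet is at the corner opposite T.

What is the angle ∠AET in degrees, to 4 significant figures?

68.42°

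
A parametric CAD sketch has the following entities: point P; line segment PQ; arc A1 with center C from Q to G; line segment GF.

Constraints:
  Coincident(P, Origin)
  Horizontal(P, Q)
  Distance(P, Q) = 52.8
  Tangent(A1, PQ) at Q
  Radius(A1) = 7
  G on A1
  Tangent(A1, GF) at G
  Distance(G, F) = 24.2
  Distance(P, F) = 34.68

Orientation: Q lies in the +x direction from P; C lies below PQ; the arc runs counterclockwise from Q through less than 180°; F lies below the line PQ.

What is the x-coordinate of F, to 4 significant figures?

29.92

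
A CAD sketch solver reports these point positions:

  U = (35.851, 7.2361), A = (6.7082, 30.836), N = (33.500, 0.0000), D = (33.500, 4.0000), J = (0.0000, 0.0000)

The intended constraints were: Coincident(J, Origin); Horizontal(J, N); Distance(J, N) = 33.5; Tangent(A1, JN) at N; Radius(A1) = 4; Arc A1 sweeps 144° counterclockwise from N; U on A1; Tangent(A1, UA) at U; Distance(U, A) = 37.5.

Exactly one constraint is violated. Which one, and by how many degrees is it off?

Tangent(A1, UA) at U — off by 3.00°.

J = (0.00, 0.00) ✓; J.y = 0.00, N.y = 0.00 ✓; |JN| = 33.50 ✓; ∠(DN, NJ) = 90.00° ✓; |DN| = 4.000 ✓; bearing(D→U) − bearing(D→N) = 144.0° ✓; |DU| = 4.000 ✓; ∠(DU, UA) = 93.00° ✗; |UA| = 37.50 ✓.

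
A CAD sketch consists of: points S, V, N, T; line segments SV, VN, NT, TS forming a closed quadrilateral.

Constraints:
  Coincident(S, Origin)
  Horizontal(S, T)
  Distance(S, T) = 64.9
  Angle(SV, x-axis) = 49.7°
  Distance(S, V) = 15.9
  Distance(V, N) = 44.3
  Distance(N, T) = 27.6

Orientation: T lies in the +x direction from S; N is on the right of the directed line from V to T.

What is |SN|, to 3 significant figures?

46.7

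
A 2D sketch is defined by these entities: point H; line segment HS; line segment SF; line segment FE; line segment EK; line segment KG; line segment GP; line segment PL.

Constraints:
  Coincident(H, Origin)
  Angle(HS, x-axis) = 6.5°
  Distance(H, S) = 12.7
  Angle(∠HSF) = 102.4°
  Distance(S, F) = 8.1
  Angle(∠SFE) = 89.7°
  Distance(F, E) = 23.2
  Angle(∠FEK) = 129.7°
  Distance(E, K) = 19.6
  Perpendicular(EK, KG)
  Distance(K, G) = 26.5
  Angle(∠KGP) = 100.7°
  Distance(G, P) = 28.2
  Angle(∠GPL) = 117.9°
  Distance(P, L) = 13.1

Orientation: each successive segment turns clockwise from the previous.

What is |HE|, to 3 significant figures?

15.2

∠HSF = 102.4° gives SF at -71.1° from the x-axis; with |SF| = 8.1, F = (15.2, -6.23). ∠SFE = 89.7° gives FE at -161° from the x-axis; with |FE| = 23.2, E = (-6.75, -13.6). Then |HE| = |E − H| = 15.2.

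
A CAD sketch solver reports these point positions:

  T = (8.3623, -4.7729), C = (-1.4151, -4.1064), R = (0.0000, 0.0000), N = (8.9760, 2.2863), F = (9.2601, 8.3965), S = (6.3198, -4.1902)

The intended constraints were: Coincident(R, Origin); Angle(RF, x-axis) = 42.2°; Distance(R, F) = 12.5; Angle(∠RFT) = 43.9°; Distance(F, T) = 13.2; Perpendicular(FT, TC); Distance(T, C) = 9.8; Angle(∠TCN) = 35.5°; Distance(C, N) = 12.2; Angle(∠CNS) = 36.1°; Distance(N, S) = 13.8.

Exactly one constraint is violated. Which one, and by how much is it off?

Distance(N, S) = 13.8 — off by 6.80.

R = (0.00, 0.00) ✓; RF at 42.20° ✓; |RF| = 12.50 ✓; ∠RFT = 43.90° ✓; |FT| = 13.20 ✓; ∠(FT, TC) = 90.00° ✓; |TC| = 9.800 ✓; ∠TCN = 35.50° ✓; |CN| = 12.20 ✓; ∠CNS = 36.10° ✓; |NS| = 7.000 ✗.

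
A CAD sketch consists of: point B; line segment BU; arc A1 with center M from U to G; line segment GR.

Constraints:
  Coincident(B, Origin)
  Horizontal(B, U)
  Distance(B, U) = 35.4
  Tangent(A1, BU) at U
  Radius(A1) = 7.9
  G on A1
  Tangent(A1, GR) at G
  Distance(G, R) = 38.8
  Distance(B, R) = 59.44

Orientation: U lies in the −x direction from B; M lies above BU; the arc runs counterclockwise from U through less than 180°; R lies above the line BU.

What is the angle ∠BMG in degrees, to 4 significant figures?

24.58°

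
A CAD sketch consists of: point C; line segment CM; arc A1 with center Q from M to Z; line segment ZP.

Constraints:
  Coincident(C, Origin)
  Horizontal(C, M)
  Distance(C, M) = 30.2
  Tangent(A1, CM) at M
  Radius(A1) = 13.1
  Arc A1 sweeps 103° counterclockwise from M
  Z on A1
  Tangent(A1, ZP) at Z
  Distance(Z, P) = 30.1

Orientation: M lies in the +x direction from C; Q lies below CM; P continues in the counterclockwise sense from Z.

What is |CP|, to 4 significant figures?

51.43

C is at the origin; CM is horizontal with |CM| = 30.2 and M on the +x side, so M = (30.20, 0.000). Since A1 is tangent to CM there, QM ⟂ CM, so Q = M + (0, -13.1) = (30.20, -13.10). On A1, M sits at bearing 90° from Q; a 103° counterclockwise sweep puts Z at bearing 193°, so Z = Q + 13.1·(cos 193°, sin 193°) = (17.44, -16.05). Since A1 is tangent to ZP there, QZ ⟂ ZP, so ZP runs along (−sin 193°, cos 193°); with |ZP| = 30.1, P = (24.21, -45.38). Then |CP| = |P − C| = 51.43.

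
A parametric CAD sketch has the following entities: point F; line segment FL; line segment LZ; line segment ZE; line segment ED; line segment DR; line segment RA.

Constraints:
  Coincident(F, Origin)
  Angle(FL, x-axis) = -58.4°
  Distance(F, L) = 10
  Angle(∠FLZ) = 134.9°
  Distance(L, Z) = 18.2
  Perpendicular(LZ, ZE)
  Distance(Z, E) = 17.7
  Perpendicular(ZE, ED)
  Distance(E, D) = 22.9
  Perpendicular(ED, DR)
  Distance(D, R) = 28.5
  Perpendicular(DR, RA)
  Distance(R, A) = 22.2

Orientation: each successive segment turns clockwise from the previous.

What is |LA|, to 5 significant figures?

20.564

F is at the origin; FL runs at -58.4° with length 10.0, so L = (5.2399, -8.5173). ∠FLZ = 134.9° gives LZ at -103.50° from the x-axis; with |LZ| = 18.2, Z = (0.99115, -26.214). LZ is perpendicular to ZE, so ZE runs at 166.50°; with |ZE| = 17.7, E = (-16.220, -22.082). ZE is perpendicular to ED, so ED runs at 76.500°; with |ED| = 22.9, D = (-10.874, 0.18485). The perpendicularity gives DR at right angles to ED, so DR runs at -13.500°; with |DR| = 28.5, R = (16.839, -6.4683). DR ⟂ RA, so RA runs at -103.50°; with |RA| = 22.2, A = (11.656, -28.055). Then |LA| = |A − L| = 20.564.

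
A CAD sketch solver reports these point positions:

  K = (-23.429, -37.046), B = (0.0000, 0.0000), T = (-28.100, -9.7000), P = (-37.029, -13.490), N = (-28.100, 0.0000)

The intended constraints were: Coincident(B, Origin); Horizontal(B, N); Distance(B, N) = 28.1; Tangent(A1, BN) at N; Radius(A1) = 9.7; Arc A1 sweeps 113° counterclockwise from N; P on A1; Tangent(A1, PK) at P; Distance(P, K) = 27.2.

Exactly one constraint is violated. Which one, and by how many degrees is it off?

Tangent(A1, PK) at P — off by 7.00°.

B = (0.00, 0.00) ✓; B.y = 0.00, N.y = 0.00 ✓; |BN| = 28.10 ✓; ∠(TN, NB) = 90.00° ✓; |TN| = 9.700 ✓; bearing(T→P) − bearing(T→N) = 113.0° ✓; |TP| = 9.700 ✓; ∠(TP, PK) = 83.00° ✗; |PK| = 27.20 ✓.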